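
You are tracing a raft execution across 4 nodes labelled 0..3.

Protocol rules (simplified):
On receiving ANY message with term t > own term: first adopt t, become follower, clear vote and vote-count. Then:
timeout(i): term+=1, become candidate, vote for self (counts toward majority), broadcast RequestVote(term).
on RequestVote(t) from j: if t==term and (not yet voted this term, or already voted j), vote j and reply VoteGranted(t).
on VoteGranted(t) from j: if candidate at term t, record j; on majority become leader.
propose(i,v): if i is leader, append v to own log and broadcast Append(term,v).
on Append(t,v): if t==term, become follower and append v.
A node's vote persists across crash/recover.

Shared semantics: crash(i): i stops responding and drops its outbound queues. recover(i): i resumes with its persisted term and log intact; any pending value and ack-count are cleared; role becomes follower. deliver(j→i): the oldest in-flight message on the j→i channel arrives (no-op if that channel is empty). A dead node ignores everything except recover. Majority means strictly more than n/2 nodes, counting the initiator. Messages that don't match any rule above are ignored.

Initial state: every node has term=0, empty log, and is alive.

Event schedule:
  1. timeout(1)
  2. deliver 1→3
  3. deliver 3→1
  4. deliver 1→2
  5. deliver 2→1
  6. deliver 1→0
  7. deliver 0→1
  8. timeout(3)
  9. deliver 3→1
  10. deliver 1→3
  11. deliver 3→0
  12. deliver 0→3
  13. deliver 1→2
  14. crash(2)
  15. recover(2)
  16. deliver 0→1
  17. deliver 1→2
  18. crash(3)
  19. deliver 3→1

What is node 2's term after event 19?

1

[1] timeout(1) → N1(cand t1 [-])
[2] deliver 1→3 → N3(foll t1 [-])
[3] deliver 3→1 → ∅
[4] deliver 1→2 → N2(foll t1 [-])
[5] deliver 2→1 → N1(lead t1 [-])
[6] deliver 1→0 → N0(foll t1 [-])
[7] deliver 0→1 → ∅
[8] timeout(3) → N3(cand t2 [-])
[9] deliver 3→1 → N1(foll t2 [-])
[10] deliver 1→3 → ∅
[11] deliver 3→0 → N0(foll t2 [-])
[12] deliver 0→3 → N3(lead t2 [-])
[13] deliver 1→2 → ∅
[14] crash(2) → N2(✗foll t1 [-])
[15] recover(2) → N2(foll t1 [-])
[16] deliver 0→1 → ∅
[17] deliver 1→2 → ∅
[18] crash(3) → N3(✗lead t2 [-])
[19] deliver 3→1 → ∅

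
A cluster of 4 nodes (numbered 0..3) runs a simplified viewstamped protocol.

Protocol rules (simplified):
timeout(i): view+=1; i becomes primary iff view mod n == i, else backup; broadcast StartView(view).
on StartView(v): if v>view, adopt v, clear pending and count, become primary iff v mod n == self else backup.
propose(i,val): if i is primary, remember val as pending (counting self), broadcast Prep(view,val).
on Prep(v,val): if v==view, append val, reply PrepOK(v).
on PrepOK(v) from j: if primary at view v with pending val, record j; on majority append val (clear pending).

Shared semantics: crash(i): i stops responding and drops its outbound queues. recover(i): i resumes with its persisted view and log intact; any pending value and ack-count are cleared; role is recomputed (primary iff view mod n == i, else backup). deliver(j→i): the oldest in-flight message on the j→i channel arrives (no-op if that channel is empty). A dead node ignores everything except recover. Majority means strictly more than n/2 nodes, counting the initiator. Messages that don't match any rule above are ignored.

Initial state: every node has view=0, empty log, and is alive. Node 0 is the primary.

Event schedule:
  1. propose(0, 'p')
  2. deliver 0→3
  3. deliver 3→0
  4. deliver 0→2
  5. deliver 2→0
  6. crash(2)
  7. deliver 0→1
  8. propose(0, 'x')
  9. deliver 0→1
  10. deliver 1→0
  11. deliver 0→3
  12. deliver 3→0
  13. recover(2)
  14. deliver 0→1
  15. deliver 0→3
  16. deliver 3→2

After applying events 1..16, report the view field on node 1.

e1 propose(0,'p'): ·
e2 deliver 0→3: 3[back,v=0,p]
e3 deliver 3→0: ·
e4 deliver 0→2: 2[back,v=0,p]
e5 deliver 2→0: 0[prim,v=0,p]
e6 crash(2): 2[✗back,v=0,p]
e7 deliver 0→1: 1[back,v=0,p]
e8 propose(0,'x'): ·
e9 deliver 0→1: 1[back,v=0,p,x]
e10 deliver 1→0: ·
e11 deliver 0→3: 3[back,v=0,p,x]
e12 deliver 3→0: 0[prim,v=0,p,x]
e13 recover(2): 2[back,v=0,p]
e14 deliver 0→1: ·
e15 deliver 0→3: ·
e16 deliver 3→2: ·

0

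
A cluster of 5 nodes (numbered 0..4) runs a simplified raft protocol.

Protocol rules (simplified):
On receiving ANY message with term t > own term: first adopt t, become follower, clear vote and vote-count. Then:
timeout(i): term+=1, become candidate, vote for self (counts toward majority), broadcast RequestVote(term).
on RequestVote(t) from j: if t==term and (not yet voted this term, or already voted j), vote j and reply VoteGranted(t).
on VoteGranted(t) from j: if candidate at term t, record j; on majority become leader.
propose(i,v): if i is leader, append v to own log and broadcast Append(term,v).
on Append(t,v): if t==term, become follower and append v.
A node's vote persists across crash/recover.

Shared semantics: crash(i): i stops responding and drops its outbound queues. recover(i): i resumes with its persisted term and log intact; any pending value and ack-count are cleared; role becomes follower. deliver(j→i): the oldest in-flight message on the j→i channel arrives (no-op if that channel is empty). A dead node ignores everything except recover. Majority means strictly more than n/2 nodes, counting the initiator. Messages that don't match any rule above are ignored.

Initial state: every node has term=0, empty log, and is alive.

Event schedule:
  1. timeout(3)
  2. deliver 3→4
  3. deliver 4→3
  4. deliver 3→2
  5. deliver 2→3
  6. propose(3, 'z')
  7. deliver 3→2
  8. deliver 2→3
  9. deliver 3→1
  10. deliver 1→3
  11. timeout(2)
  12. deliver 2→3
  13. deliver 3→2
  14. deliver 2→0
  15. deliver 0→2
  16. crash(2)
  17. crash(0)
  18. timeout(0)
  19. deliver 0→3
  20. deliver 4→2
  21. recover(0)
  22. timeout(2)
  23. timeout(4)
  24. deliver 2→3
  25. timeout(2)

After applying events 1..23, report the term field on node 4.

e1 timeout(3): 3[cand,t=1,-]
e2 deliver 3→4: 4[foll,t=1,-]
e3 deliver 4→3: ·
e4 deliver 3→2: 2[foll,t=1,-]
e5 deliver 2→3: 3[lead,t=1,-]
e6 propose(3,'z'): 3[lead,t=1,z]
e7 deliver 3→2: 2[foll,t=1,z]
e8 deliver 2→3: ·
e9 deliver 3→1: 1[foll,t=1,-]
e10 deliver 1→3: ·
e11 timeout(2): 2[cand,t=2,z]
e12 deliver 2→3: 3[foll,t=2,z]
e13 deliver 3→2: ·
e14 deliver 2→0: 0[foll,t=2,-]
e15 deliver 0→2: 2[lead,t=2,z]
e16 crash(2): 2[✗lead,t=2,z]
e17 crash(0): 0[✗foll,t=2,-]
e18 timeout(0): ·
e19 deliver 0→3: ·
e20 deliver 4→2: ·
e21 recover(0): 0[foll,t=2,-]
e22 timeout(2): ·
e23 timeout(4): 4[cand,t=2,-]

2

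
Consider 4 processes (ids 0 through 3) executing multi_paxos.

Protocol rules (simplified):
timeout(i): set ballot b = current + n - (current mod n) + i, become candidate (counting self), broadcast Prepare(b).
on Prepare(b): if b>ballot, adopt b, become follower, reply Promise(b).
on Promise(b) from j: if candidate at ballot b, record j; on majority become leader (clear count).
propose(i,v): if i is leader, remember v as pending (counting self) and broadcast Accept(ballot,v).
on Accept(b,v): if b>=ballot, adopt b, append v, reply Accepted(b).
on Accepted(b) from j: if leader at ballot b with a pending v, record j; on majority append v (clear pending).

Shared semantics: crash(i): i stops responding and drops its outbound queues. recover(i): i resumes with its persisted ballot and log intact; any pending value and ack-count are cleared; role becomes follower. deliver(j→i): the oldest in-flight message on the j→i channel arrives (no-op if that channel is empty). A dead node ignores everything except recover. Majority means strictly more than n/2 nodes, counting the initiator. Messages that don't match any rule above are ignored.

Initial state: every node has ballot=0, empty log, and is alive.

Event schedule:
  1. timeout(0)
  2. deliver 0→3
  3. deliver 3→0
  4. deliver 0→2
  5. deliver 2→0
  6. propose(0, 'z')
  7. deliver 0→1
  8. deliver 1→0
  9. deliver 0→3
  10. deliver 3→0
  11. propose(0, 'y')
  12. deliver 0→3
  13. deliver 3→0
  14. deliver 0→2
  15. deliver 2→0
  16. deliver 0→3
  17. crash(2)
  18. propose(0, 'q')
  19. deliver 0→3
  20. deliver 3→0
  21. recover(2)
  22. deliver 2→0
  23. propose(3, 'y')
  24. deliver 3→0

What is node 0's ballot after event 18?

step 1 timeout(0): 0={cand,b=4,log=-}
step 2 deliver 0→3: 3={foll,b=4,log=-}
step 3 deliver 3→0: —
step 4 deliver 0→2: 2={foll,b=4,log=-}
step 5 deliver 2→0: 0={lead,b=4,log=-}
step 6 propose(0,'z'): —
step 7 deliver 0→1: 1={foll,b=4,log=-}
step 8 deliver 1→0: —
step 9 deliver 0→3: 3={foll,b=4,log=z}
step 10 deliver 3→0: —
step 11 propose(0,'y'): —
step 12 deliver 0→3: 3={foll,b=4,log=z,y}
step 13 deliver 3→0: —
step 14 deliver 0→2: 2={foll,b=4,log=z}
step 15 deliver 2→0: 0={lead,b=4,log=y}
step 16 deliver 0→3: —
step 17 crash(2): 2={✗foll,b=4,log=z}
step 18 propose(0,'q'): —

4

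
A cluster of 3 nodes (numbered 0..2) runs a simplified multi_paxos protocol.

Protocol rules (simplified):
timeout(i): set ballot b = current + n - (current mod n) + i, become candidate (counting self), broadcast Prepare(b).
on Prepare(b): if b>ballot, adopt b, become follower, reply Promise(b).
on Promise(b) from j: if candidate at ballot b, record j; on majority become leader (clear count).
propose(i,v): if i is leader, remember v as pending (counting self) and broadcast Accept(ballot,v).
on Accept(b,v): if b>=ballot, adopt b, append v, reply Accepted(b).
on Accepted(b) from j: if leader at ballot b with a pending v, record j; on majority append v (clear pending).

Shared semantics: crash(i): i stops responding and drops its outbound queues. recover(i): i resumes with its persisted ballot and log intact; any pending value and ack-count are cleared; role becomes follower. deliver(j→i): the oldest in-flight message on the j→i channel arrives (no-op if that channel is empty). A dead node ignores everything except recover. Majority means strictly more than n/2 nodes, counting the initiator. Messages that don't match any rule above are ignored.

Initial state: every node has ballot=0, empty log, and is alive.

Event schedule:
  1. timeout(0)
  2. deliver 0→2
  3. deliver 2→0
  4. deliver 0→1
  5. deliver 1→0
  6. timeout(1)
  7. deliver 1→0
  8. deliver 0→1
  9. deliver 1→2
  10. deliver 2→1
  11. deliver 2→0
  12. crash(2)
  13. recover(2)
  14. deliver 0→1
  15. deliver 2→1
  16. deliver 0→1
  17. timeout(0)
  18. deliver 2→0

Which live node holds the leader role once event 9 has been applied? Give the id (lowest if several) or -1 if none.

1

[1] timeout(0) → N0(cand b3 [-])
[2] deliver 0→2 → N2(foll b3 [-])
[3] deliver 2→0 → N0(lead b3 [-])
[4] deliver 0→1 → N1(foll b3 [-])
[5] deliver 1→0 → ∅
[6] timeout(1) → N1(cand b7 [-])
[7] deliver 1→0 → N0(foll b7 [-])
[8] deliver 0→1 → N1(lead b7 [-])
[9] deliver 1→2 → N2(foll b7 [-])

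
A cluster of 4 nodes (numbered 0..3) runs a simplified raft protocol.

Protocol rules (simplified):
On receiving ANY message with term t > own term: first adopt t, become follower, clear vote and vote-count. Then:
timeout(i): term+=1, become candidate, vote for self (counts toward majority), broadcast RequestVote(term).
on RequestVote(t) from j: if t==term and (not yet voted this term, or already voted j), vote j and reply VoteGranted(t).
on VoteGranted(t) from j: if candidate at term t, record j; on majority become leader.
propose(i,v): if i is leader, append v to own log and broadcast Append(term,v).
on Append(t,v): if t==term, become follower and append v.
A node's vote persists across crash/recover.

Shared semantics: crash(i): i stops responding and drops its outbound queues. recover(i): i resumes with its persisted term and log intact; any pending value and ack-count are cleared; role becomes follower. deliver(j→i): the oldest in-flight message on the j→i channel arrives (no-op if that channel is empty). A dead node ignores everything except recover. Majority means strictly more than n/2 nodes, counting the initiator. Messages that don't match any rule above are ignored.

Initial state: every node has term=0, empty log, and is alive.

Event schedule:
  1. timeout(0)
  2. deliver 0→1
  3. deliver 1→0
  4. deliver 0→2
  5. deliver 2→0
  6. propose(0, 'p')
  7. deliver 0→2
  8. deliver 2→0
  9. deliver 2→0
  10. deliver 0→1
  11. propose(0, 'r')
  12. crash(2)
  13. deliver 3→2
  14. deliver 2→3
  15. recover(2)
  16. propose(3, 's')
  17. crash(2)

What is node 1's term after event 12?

1

e1 timeout(0): 0[cand,t=1,-]
e2 deliver 0→1: 1[foll,t=1,-]
e3 deliver 1→0: ·
e4 deliver 0→2: 2[foll,t=1,-]
e5 deliver 2→0: 0[lead,t=1,-]
e6 propose(0,'p'): 0[lead,t=1,p]
e7 deliver 0→2: 2[foll,t=1,p]
e8 deliver 2→0: ·
e9 deliver 2→0: ·
e10 deliver 0→1: 1[foll,t=1,p]
e11 propose(0,'r'): 0[lead,t=1,p,r]
e12 crash(2): 2[✗foll,t=1,p]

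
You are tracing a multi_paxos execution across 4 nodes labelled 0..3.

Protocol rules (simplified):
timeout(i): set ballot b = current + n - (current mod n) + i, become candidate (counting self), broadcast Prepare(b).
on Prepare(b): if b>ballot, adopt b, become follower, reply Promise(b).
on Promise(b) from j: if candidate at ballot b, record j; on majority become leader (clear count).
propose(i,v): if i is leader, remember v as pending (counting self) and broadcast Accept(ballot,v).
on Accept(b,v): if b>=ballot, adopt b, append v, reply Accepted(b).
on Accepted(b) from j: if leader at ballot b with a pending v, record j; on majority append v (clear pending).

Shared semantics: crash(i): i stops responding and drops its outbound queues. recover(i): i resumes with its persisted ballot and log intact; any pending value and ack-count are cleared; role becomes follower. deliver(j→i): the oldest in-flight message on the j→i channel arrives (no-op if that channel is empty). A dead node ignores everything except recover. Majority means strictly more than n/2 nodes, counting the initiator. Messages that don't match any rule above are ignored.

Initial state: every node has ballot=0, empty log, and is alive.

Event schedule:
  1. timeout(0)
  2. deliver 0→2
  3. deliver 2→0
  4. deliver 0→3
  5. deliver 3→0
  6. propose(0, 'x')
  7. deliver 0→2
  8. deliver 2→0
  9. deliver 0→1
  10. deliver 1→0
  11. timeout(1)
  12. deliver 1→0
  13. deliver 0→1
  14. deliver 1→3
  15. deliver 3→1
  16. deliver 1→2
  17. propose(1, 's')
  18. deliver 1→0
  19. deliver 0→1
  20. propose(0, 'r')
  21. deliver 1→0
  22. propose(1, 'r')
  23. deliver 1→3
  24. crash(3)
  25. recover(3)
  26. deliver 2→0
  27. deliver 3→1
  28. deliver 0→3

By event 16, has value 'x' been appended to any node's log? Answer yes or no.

[1] timeout(0) → N0(cand b4 [-])
[2] deliver 0→2 → N2(foll b4 [-])
[3] deliver 2→0 → ∅
[4] deliver 0→3 → N3(foll b4 [-])
[5] deliver 3→0 → N0(lead b4 [-])
[6] propose(0,'x') → ∅
[7] deliver 0→2 → N2(foll b4 [x])
[8] deliver 2→0 → ∅
[9] deliver 0→1 → N1(foll b4 [-])
[10] deliver 1→0 → ∅
[11] timeout(1) → N1(cand b9 [-])
[12] deliver 1→0 → N0(foll b9 [-])
[13] deliver 0→1 → ∅
[14] deliver 1→3 → N3(foll b9 [-])
[15] deliver 3→1 → ∅
[16] deliver 1→2 → N2(foll b9 [x])

yes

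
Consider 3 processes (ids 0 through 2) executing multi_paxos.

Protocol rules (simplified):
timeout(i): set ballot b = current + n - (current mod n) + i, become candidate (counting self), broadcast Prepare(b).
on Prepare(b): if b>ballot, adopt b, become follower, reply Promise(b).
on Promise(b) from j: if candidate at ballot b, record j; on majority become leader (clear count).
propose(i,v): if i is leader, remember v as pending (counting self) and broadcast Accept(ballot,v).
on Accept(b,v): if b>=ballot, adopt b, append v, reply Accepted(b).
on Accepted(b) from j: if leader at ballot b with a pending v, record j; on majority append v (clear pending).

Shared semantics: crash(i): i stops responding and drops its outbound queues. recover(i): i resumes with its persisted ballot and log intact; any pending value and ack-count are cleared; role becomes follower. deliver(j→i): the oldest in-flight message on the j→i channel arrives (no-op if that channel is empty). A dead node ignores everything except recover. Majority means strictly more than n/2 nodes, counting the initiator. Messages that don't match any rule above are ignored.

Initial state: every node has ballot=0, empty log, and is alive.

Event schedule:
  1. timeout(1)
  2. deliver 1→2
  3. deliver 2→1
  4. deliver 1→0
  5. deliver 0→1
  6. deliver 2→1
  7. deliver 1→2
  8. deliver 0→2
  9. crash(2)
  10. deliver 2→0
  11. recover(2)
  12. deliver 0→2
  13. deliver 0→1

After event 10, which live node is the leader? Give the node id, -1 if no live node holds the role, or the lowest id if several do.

1

step 1 timeout(1): 1={cand,b=4,log=-}
step 2 deliver 1→2: 2={foll,b=4,log=-}
step 3 deliver 2→1: 1={lead,b=4,log=-}
step 4 deliver 1→0: 0={foll,b=4,log=-}
step 5 deliver 0→1: —
step 6 deliver 2→1: —
step 7 deliver 1→2: —
step 8 deliver 0→2: —
step 9 crash(2): 2={✗foll,b=4,log=-}
step 10 deliver 2→0: —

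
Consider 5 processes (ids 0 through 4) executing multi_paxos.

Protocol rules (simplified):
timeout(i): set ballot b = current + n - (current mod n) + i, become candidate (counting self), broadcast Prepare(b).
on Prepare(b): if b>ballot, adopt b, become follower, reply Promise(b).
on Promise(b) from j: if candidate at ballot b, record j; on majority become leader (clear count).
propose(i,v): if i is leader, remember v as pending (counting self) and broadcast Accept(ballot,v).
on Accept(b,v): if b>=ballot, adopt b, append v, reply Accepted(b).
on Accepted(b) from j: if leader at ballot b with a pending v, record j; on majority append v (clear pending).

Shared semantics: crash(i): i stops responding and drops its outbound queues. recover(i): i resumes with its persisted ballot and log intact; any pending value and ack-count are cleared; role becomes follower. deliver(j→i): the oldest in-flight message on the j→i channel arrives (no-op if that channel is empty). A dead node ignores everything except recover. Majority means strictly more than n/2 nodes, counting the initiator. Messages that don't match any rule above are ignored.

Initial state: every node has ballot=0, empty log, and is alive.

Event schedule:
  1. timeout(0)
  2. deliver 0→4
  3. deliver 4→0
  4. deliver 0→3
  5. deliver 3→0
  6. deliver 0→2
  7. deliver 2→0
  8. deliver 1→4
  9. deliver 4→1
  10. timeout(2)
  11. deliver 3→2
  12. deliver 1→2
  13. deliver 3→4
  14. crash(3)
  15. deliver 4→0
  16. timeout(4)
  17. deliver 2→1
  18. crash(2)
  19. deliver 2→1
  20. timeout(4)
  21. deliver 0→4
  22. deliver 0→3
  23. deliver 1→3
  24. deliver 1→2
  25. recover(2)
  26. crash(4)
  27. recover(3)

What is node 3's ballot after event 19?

step 1 timeout(0): 0={cand,b=5,log=-}
step 2 deliver 0→4: 4={foll,b=5,log=-}
step 3 deliver 4→0: —
step 4 deliver 0→3: 3={foll,b=5,log=-}
step 5 deliver 3→0: 0={lead,b=5,log=-}
step 6 deliver 0→2: 2={foll,b=5,log=-}
step 7 deliver 2→0: —
step 8 deliver 1→4: —
step 9 deliver 4→1: —
step 10 timeout(2): 2={cand,b=12,log=-}
step 11 deliver 3→2: —
step 12 deliver 1→2: —
step 13 deliver 3→4: —
step 14 crash(3): 3={✗foll,b=5,log=-}
step 15 deliver 4→0: —
step 16 timeout(4): 4={cand,b=14,log=-}
step 17 deliver 2→1: 1={foll,b=12,log=-}
step 18 crash(2): 2={✗cand,b=12,log=-}
step 19 deliver 2→1: —

5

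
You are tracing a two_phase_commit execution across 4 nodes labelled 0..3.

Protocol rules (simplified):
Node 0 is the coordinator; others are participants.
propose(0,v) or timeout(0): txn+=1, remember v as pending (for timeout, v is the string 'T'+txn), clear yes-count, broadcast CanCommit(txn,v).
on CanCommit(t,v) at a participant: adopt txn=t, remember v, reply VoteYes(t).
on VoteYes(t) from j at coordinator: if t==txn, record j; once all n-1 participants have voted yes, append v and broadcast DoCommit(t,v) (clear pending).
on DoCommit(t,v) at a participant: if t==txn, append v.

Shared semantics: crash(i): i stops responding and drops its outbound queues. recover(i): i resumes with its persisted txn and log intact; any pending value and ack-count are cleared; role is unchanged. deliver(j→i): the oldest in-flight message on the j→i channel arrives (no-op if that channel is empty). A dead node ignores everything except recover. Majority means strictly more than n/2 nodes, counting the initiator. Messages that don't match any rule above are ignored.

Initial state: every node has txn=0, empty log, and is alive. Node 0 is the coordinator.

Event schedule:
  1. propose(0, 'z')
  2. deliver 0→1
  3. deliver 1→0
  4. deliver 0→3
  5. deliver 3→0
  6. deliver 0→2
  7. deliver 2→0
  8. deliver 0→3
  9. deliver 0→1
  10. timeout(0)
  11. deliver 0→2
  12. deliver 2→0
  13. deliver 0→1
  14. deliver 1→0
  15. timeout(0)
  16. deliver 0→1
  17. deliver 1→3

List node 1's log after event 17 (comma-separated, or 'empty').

after 1 — propose(0,'z'): n0:coor/t1/[-]
after 2 — deliver 0→1: n1:part/t1/[-]
after 3 — deliver 1→0: ·
after 4 — deliver 0→3: n3:part/t1/[-]
after 5 — deliver 3→0: ·
after 6 — deliver 0→2: n2:part/t1/[-]
after 7 — deliver 2→0: n0:coor/t1/[z]
after 8 — deliver 0→3: n3:part/t1/[z]
after 9 — deliver 0→1: n1:part/t1/[z]
after 10 — timeout(0): n0:coor/t2/[z]
after 11 — deliver 0→2: n2:part/t1/[z]
after 12 — deliver 2→0: ·
after 13 — deliver 0→1: n1:part/t2/[z]
after 14 — deliver 1→0: ·
after 15 — timeout(0): n0:coor/t3/[z]
after 16 — deliver 0→1: n1:part/t3/[z]
after 17 — deliver 1→3: ·

z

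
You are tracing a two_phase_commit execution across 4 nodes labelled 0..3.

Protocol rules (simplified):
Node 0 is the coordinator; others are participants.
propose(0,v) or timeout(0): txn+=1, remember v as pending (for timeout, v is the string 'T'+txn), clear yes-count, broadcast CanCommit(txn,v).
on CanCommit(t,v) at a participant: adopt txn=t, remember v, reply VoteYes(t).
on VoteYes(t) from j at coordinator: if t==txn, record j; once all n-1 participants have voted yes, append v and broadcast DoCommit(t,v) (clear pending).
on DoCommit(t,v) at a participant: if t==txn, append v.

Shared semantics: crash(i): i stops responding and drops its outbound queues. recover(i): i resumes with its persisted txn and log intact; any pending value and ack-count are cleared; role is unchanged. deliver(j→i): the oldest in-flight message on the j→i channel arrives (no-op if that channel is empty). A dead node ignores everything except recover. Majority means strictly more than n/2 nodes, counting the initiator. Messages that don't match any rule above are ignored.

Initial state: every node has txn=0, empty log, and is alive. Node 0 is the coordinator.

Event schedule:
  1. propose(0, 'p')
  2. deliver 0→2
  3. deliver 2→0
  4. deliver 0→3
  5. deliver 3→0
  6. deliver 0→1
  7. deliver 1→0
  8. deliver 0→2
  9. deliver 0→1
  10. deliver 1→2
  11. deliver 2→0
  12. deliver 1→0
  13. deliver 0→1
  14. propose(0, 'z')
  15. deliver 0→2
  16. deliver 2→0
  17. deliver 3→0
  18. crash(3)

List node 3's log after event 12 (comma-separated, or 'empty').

[1] propose(0,'p') → N0(coor t1 [-])
[2] deliver 0→2 → N2(part t1 [-])
[3] deliver 2→0 → ∅
[4] deliver 0→3 → N3(part t1 [-])
[5] deliver 3→0 → ∅
[6] deliver 0→1 → N1(part t1 [-])
[7] deliver 1→0 → N0(coor t1 [p])
[8] deliver 0→2 → N2(part t1 [p])
[9] deliver 0→1 → N1(part t1 [p])
[10] deliver 1→2 → ∅
[11] deliver 2→0 → ∅
[12] deliver 1→0 → ∅

empty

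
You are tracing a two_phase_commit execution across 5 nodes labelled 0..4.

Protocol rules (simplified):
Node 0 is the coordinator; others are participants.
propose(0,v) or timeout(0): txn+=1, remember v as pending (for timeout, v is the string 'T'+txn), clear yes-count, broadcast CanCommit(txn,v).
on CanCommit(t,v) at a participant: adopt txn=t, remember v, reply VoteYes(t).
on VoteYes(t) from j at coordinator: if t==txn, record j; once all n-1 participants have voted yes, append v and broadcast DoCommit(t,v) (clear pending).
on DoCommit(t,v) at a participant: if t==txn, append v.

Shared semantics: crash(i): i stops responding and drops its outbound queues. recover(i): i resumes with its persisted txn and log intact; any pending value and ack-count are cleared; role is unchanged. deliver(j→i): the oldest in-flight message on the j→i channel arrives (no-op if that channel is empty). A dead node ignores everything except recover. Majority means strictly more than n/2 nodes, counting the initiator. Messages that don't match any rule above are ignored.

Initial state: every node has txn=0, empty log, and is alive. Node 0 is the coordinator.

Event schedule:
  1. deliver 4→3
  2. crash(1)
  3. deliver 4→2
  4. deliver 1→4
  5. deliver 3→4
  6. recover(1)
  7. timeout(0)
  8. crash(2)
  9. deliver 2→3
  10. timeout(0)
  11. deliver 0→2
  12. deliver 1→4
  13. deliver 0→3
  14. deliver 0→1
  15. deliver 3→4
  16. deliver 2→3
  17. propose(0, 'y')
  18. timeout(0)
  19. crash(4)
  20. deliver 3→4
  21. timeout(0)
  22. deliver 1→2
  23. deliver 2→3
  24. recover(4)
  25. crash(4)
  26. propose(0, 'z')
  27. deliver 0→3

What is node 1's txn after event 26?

1

e1 deliver 4→3: ·
e2 crash(1): 1[✗part,t=0,-]
e3 deliver 4→2: ·
e4 deliver 1→4: ·
e5 deliver 3→4: ·
e6 recover(1): 1[part,t=0,-]
e7 timeout(0): 0[coor,t=1,-]
e8 crash(2): 2[✗part,t=0,-]
e9 deliver 2→3: ·
e10 timeout(0): 0[coor,t=2,-]
e11 deliver 0→2: ·
e12 deliver 1→4: ·
e13 deliver 0→3: 3[part,t=1,-]
e14 deliver 0→1: 1[part,t=1,-]
e15 deliver 3→4: ·
e16 deliver 2→3: ·
e17 propose(0,'y'): 0[coor,t=3,-]
e18 timeout(0): 0[coor,t=4,-]
e19 crash(4): 4[✗part,t=0,-]
e20 deliver 3→4: ·
e21 timeout(0): 0[coor,t=5,-]
e22 deliver 1→2: ·
e23 deliver 2→3: ·
e24 recover(4): 4[part,t=0,-]
e25 crash(4): 4[✗part,t=0,-]
e26 propose(0,'z'): 0[coor,t=6,-]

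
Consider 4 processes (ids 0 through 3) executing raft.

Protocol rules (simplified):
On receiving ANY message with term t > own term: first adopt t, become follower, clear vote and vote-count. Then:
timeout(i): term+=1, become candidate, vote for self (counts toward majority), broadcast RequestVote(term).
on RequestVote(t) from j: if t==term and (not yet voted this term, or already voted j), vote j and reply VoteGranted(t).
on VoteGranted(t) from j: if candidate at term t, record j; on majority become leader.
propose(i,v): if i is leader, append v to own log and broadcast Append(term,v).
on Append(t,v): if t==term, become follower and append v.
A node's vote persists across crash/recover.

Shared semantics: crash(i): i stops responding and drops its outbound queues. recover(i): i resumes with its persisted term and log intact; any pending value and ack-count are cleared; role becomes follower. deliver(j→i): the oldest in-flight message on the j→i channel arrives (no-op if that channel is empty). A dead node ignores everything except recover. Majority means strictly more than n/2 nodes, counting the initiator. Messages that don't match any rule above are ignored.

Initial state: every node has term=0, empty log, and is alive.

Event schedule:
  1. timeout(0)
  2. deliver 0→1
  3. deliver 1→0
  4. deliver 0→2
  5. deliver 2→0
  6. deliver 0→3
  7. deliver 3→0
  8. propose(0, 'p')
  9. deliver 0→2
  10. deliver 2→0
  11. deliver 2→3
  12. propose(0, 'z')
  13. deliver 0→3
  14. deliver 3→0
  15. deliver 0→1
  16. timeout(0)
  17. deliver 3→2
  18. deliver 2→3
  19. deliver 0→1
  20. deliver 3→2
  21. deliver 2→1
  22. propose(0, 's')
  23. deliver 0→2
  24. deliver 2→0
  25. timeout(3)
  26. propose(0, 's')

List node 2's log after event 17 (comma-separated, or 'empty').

p

e1 timeout(0): 0[cand,t=1,-]
e2 deliver 0→1: 1[foll,t=1,-]
e3 deliver 1→0: ·
e4 deliver 0→2: 2[foll,t=1,-]
e5 deliver 2→0: 0[lead,t=1,-]
e6 deliver 0→3: 3[foll,t=1,-]
e7 deliver 3→0: ·
e8 propose(0,'p'): 0[lead,t=1,p]
e9 deliver 0→2: 2[foll,t=1,p]
e10 deliver 2→0: ·
e11 deliver 2→3: ·
e12 propose(0,'z'): 0[lead,t=1,p,z]
e13 deliver 0→3: 3[foll,t=1,p]
e14 deliver 3→0: ·
e15 deliver 0→1: 1[foll,t=1,p]
e16 timeout(0): 0[cand,t=2,p,z]
e17 deliver 3→2: ·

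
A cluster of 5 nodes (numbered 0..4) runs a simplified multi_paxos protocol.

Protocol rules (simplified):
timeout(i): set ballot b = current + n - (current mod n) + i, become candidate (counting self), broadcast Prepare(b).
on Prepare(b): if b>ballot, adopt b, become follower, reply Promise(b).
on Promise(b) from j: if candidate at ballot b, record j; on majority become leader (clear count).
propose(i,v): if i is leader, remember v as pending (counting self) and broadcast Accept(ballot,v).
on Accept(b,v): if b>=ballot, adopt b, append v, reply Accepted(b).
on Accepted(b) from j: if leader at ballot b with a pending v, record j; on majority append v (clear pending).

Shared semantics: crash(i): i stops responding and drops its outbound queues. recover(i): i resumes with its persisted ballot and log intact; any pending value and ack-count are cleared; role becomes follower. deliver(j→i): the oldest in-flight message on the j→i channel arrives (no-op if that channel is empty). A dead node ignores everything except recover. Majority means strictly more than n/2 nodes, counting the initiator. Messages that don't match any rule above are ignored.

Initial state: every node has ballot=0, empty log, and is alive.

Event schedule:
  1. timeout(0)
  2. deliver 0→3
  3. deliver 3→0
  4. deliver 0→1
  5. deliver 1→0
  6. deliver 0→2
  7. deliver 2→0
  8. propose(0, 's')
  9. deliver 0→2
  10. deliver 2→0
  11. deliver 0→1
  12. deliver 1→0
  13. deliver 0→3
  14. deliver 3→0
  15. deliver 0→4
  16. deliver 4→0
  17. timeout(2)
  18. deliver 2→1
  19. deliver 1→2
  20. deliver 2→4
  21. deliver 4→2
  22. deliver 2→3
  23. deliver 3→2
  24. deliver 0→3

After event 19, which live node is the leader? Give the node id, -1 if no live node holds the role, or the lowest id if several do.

0

after 1 — timeout(0): n0:cand/b5/[-]
after 2 — deliver 0→3: n3:foll/b5/[-]
after 3 — deliver 3→0: ·
after 4 — deliver 0→1: n1:foll/b5/[-]
after 5 — deliver 1→0: n0:lead/b5/[-]
after 6 — deliver 0→2: n2:foll/b5/[-]
after 7 — deliver 2→0: ·
after 8 — propose(0,'s'): ·
after 9 — deliver 0→2: n2:foll/b5/[s]
after 10 — deliver 2→0: ·
after 11 — deliver 0→1: n1:foll/b5/[s]
after 12 — deliver 1→0: n0:lead/b5/[s]
after 13 — deliver 0→3: n3:foll/b5/[s]
after 14 — deliver 3→0: ·
after 15 — deliver 0→4: n4:foll/b5/[-]
after 16 — deliver 4→0: ·
after 17 — timeout(2): n2:cand/b12/[s]
after 18 — deliver 2→1: n1:foll/b12/[s]
after 19 — deliver 1→2: ·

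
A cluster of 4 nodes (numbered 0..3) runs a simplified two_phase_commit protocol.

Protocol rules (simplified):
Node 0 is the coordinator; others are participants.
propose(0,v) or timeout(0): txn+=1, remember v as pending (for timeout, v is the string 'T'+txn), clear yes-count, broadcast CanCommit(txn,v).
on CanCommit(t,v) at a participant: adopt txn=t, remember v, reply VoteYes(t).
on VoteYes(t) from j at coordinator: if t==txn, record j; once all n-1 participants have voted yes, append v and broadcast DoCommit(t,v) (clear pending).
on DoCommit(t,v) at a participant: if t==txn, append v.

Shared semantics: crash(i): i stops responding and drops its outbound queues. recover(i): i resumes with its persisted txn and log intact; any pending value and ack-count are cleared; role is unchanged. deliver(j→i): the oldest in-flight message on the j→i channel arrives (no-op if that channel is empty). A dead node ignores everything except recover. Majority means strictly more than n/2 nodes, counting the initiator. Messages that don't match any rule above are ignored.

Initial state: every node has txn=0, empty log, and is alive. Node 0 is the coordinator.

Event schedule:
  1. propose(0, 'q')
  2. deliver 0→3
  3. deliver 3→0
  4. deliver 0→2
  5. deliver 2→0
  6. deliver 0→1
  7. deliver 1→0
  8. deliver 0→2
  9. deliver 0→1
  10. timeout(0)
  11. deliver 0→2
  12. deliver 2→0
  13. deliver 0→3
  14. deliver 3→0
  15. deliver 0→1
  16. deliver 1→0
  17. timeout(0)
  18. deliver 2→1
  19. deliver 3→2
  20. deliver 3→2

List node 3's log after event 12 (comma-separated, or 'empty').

step 1 propose(0,'q'): 0={coor,t=1,log=-}
step 2 deliver 0→3: 3={part,t=1,log=-}
step 3 deliver 3→0: —
step 4 deliver 0→2: 2={part,t=1,log=-}
step 5 deliver 2→0: —
step 6 deliver 0→1: 1={part,t=1,log=-}
step 7 deliver 1→0: 0={coor,t=1,log=q}
step 8 deliver 0→2: 2={part,t=1,log=q}
step 9 deliver 0→1: 1={part,t=1,log=q}
step 10 timeout(0): 0={coor,t=2,log=q}
step 11 deliver 0→2: 2={part,t=2,log=q}
step 12 deliver 2→0: —

empty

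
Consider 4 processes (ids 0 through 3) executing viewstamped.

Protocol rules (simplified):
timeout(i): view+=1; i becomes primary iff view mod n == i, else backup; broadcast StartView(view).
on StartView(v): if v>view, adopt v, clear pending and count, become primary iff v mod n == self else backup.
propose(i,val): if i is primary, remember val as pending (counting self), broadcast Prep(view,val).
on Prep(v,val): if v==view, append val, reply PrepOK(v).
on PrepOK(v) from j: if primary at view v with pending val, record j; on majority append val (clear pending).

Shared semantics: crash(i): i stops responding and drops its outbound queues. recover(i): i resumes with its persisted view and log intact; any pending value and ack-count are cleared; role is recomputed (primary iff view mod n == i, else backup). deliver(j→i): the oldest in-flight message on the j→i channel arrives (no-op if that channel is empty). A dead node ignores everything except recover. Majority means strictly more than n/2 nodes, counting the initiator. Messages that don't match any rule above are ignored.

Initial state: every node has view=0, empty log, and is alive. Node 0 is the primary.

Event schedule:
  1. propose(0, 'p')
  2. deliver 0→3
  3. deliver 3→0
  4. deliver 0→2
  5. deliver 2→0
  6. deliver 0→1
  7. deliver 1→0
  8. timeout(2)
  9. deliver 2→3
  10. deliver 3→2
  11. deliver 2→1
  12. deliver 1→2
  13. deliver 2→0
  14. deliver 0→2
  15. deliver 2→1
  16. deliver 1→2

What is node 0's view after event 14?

after 1 — propose(0,'p'): ·
after 2 — deliver 0→3: n3:back/v0/[p]
after 3 — deliver 3→0: ·
after 4 — deliver 0→2: n2:back/v0/[p]
after 5 — deliver 2→0: n0:prim/v0/[p]
after 6 — deliver 0→1: n1:back/v0/[p]
after 7 — deliver 1→0: ·
after 8 — timeout(2): n2:back/v1/[p]
after 9 — deliver 2→3: n3:back/v1/[p]
after 10 — deliver 3→2: ·
after 11 — deliver 2→1: n1:prim/v1/[p]
after 12 — deliver 1→2: ·
after 13 — deliver 2→0: n0:back/v1/[p]
after 14 — deliver 0→2: ·

1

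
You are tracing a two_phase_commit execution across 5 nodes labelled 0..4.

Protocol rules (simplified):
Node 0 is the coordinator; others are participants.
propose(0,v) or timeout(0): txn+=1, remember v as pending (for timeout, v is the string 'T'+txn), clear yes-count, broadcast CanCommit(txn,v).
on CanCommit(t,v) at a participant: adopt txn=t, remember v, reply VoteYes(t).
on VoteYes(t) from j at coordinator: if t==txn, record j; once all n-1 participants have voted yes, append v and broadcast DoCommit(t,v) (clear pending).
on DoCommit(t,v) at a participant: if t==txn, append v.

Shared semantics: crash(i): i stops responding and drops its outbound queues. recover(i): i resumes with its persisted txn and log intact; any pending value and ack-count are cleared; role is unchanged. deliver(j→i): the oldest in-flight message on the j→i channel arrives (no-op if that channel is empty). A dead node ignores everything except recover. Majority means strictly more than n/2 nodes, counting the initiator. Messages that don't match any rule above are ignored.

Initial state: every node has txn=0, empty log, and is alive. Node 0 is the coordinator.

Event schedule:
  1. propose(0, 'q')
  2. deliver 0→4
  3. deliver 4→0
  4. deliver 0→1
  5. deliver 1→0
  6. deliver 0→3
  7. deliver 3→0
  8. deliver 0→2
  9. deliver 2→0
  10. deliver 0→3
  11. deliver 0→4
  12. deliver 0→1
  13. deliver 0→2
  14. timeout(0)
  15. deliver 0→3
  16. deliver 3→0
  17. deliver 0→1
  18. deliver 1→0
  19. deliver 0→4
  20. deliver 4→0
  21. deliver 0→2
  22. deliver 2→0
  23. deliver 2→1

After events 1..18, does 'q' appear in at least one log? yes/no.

yes

[1] propose(0,'q') → N0(coor t1 [-])
[2] deliver 0→4 → N4(part t1 [-])
[3] deliver 4→0 → ∅
[4] deliver 0→1 → N1(part t1 [-])
[5] deliver 1→0 → ∅
[6] deliver 0→3 → N3(part t1 [-])
[7] deliver 3→0 → ∅
[8] deliver 0→2 → N2(part t1 [-])
[9] deliver 2→0 → N0(coor t1 [q])
[10] deliver 0→3 → N3(part t1 [q])
[11] deliver 0→4 → N4(part t1 [q])
[12] deliver 0→1 → N1(part t1 [q])
[13] deliver 0→2 → N2(part t1 [q])
[14] timeout(0) → N0(coor t2 [q])
[15] deliver 0→3 → N3(part t2 [q])
[16] deliver 3→0 → ∅
[17] deliver 0→1 → N1(part t2 [q])
[18] deliver 1→0 → ∅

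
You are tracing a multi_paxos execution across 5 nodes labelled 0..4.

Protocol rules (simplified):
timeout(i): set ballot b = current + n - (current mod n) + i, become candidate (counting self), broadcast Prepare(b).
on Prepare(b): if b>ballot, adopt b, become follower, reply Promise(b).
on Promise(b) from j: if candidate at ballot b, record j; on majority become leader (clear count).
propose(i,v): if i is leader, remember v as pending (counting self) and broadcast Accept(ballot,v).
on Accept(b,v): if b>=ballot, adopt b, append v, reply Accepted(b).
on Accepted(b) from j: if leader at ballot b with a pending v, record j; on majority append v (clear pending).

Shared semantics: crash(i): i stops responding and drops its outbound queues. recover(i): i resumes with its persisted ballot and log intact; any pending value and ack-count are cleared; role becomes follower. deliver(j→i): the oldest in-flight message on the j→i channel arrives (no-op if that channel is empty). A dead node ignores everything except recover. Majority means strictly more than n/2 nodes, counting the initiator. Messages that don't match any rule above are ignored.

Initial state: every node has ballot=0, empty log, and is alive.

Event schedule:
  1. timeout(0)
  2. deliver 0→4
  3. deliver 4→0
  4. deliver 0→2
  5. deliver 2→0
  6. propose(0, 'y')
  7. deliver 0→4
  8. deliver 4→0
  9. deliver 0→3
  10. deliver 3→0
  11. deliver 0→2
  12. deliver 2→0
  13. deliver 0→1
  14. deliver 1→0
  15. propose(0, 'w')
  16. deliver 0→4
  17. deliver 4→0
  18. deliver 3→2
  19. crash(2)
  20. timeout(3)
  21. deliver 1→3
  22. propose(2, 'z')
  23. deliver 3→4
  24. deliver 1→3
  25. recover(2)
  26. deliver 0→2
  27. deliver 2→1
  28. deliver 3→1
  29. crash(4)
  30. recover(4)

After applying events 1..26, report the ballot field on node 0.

step 1 timeout(0): 0={cand,b=5,log=-}
step 2 deliver 0→4: 4={foll,b=5,log=-}
step 3 deliver 4→0: —
step 4 deliver 0→2: 2={foll,b=5,log=-}
step 5 deliver 2→0: 0={lead,b=5,log=-}
step 6 propose(0,'y'): —
step 7 deliver 0→4: 4={foll,b=5,log=y}
step 8 deliver 4→0: —
step 9 deliver 0→3: 3={foll,b=5,log=-}
step 10 deliver 3→0: —
step 11 deliver 0→2: 2={foll,b=5,log=y}
step 12 deliver 2→0: 0={lead,b=5,log=y}
step 13 deliver 0→1: 1={foll,b=5,log=-}
step 14 deliver 1→0: —
step 15 propose(0,'w'): —
step 16 deliver 0→4: 4={foll,b=5,log=y,w}
step 17 deliver 4→0: —
step 18 deliver 3→2: —
step 19 crash(2): 2={✗foll,b=5,log=y}
step 20 timeout(3): 3={cand,b=13,log=-}
step 21 deliver 1→3: —
step 22 propose(2,'z'): —
step 23 deliver 3→4: 4={foll,b=13,log=y,w}
step 24 deliver 1→3: —
step 25 recover(2): 2={foll,b=5,log=y}
step 26 deliver 0→2: 2={foll,b=5,log=y,w}

5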